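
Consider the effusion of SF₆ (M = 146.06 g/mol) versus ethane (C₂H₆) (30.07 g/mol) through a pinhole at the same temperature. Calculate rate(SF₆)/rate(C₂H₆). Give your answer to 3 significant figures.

0.454

By Graham's law, rate_SF₆/rate_C₂H₆ = √(M_C₂H₆/M_SF₆) = √(30.07/146.06) = √0.2059 = 0.454.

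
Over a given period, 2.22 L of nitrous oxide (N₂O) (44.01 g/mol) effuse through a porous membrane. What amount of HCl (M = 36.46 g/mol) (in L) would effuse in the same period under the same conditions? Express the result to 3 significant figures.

2.44 L

Graham's law gives rate_HCl/rate_N₂O = √(M_N₂O/M_HCl) = √(44.01/36.46) = √1.207 = 1.099.
So the volume for HCl is 2.22 × 1.099 = 2.44 L.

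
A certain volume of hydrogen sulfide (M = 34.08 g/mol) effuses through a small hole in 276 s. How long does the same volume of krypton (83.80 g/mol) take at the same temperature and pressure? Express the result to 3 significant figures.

433 s

Since effusion rate ∝ 1/√M, t_Kr/t_H₂S = √(M_Kr/M_H₂S) = √(83.80/34.08) = √2.459 = 1.568.
So the time for Kr is 276 × 1.568 = 433 s.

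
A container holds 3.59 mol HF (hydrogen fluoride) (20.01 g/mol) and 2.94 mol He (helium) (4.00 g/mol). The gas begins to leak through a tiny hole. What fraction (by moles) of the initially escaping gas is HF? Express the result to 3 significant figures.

0.353

The effusion rate of species i is ∝ p_i/√M_i ∝ n_i/√M_i.
So x_HF in the escaping gas = (n_HF/√M_HF) / Σ(n_i/√M_i)
= (3.59/√20.01) / (3.59/√20.01 + 2.94/√4.00) = 0.8025/(0.8025 + 1.470) = 0.353.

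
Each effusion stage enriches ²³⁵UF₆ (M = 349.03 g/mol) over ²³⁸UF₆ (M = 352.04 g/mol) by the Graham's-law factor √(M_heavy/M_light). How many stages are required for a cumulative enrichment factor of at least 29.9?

Per stage α = (352.04/349.03)^(1/2) = 1.00862^0.5, giving ln α = 0.004293.
Need α^N ≥ 29.9 ⇒ N ≥ ln(29.9) / ln α = 3.398 / 0.004293 = 791.40.
Minimum whole number of stages: N = 792.

792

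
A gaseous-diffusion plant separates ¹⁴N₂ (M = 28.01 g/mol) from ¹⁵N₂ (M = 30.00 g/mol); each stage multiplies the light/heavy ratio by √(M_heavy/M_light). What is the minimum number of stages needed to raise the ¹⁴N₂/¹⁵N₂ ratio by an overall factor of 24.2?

93

Single-stage factor α = √(30.00/28.01), so ln α = ½ ln(1.07105) = 0.03432.
Need α^N ≥ 24.2 ⇒ N ≥ ln(24.2) / ln α = 3.186 / 0.03432 = 92.85.
So at least 93 stages are needed.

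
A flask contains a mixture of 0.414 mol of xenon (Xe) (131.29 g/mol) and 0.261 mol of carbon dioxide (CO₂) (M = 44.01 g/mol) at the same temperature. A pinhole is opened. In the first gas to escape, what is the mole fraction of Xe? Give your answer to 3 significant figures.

0.479

The effusion rate of species i is ∝ p_i/√M_i ∝ n_i/√M_i.
Mole fraction of Xe in the effusate = (n_Xe/√M_Xe) / (n_Xe/√M_Xe + n_CO₂/√M_CO₂)
= (0.414/√131.29) / (0.414/√131.29 + 0.261/√44.01) = 0.03613/(0.03613 + 0.03934) = 0.479.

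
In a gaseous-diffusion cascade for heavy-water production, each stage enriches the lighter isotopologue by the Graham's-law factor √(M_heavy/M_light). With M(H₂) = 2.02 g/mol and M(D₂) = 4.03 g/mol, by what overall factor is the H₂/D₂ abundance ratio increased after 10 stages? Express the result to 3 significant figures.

31.6

After 10 stages the ratio has grown by (√(4.03/2.02))^10 = (4.03/2.02)^(10/2).
= 1.99505^5 = 31.6.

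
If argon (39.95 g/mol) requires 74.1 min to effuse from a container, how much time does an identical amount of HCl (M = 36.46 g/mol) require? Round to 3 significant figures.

From Graham's law, t_HCl/t_Ar = √(M_HCl/M_Ar) = √(36.46/39.95) = √0.9126 = 0.9553.
So the time for HCl is 74.1 × 0.9553 = 70.8 min.

70.8 min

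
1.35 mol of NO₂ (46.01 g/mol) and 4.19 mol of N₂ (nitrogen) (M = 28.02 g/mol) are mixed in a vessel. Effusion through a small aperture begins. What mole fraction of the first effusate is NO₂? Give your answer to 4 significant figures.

Effusion rate of each component ∝ n_i/√M_i (partial pressure × 1/√M).
x_NO₂(eff) = (n_NO₂/√M_NO₂) / (n_NO₂/√M_NO₂ + n_N₂/√M_N₂)
= (1.35/√46.01) / (1.35/√46.01 + 4.19/√28.02) = 0.1990/(0.1990 + 0.7916) = 0.2009.

0.2009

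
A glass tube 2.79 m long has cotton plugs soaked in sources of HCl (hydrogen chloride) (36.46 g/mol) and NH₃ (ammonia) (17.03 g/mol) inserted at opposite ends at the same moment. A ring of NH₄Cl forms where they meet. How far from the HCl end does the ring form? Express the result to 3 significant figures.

The fronts meet when d_HCl + d_NH₃ = L with d_HCl/d_NH₃ = √(M_NH₃/M_HCl) (Graham's law). Here √(M_NH₃/M_HCl) = √(17.03/36.46) = 0.6834.
With d_HCl + d_NH₃ = 2.79 m, d_NH₃ = 2.79/(1 + 0.6834) = 1.657 m.
d_HCl = 2.79 − 1.657 = 1.13 m.

1.13 m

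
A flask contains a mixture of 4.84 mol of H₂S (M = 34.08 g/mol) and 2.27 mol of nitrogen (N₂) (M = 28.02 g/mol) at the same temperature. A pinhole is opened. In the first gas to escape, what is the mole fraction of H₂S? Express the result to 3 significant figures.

Effusion rate of each component ∝ n_i/√M_i (partial pressure × 1/√M).
Mole fraction of H₂S in the effusate = (n_H₂S/√M_H₂S) / (n_H₂S/√M_H₂S + n_N₂/√M_N₂)
= (4.84/√34.08) / (4.84/√34.08 + 2.27/√28.02) = 0.8291/(0.8291 + 0.4288) = 0.659.

0.659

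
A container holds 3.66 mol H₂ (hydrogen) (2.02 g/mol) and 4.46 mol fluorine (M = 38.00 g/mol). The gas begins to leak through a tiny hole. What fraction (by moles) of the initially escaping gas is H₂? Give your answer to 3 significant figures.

0.781

Effusion rate of each component ∝ n_i/√M_i (partial pressure × 1/√M).
x_H₂(eff) = (n_H₂/√M_H₂) / (n_H₂/√M_H₂ + n_F₂/√M_F₂)
= (3.66/√2.02) / (3.66/√2.02 + 4.46/√38.00) = 2.575/(2.575 + 0.7235) = 0.781.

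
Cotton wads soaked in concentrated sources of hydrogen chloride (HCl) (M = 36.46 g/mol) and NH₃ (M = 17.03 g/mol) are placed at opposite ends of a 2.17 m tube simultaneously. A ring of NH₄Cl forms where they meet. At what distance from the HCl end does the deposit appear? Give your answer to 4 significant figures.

The fronts meet when d_HCl + d_NH₃ = L with d_HCl/d_NH₃ = √(M_NH₃/M_HCl) (Graham's law). Here √(M_NH₃/M_HCl) = √(17.03/36.46) = 0.6834.
With d_HCl + d_NH₃ = 2.17 m, d_NH₃ = 2.17/(1 + 0.6834) = 1.289 m.
d_HCl = 2.17 − 1.289 = 0.8810 m.

0.8810 m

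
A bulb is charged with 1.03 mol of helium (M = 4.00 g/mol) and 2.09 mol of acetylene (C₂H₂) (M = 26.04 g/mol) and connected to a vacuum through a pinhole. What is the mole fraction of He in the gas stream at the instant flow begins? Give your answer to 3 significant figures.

Effusion rate of each component ∝ n_i/√M_i (partial pressure × 1/√M).
x_He(eff) = (n_He/√M_He) / (n_He/√M_He + n_C₂H₂/√M_C₂H₂)
= (1.03/√4.00) / (1.03/√4.00 + 2.09/√26.04) = 0.5150/(0.5150 + 0.4096) = 0.557.

0.557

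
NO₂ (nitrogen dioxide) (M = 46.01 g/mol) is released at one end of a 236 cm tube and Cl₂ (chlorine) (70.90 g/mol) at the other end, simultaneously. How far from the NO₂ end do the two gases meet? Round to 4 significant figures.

Graham's law gives d_NO₂/d_Cl₂ = rate_NO₂/rate_Cl₂ = √(M_Cl₂/M_NO₂) = √(70.90/46.01) = 1.241.
With d_NO₂ + d_Cl₂ = 236 cm, d_Cl₂ = 236/(1 + 1.241) = 105.3 cm.
d_NO₂ = 236 − 105.3 = 130.7 cm.

130.7 cm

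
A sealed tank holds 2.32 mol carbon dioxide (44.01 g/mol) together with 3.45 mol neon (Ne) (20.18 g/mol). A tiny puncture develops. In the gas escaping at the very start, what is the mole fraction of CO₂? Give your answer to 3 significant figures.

Each component's effusion rate ∝ (its partial pressure)·(1/√M) ∝ n_i/√M_i.
So x_CO₂ in the escaping gas = (n_CO₂/√M_CO₂) / Σ(n_i/√M_i)
= (2.32/√44.01) / (2.32/√44.01 + 3.45/√20.18) = 0.3497/(0.3497 + 0.7680) = 0.313.

0.313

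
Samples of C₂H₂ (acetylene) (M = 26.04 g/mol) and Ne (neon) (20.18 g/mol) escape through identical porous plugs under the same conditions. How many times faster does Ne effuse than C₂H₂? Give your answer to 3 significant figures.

1.14

Using Graham's law: rate_Ne/rate_C₂H₂ = √(M_C₂H₂/M_Ne) = √(26.04/20.18) = √1.290 = 1.14.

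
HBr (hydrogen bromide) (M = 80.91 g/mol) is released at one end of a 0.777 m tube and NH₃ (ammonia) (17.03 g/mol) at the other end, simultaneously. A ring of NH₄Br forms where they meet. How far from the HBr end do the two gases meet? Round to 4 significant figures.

0.2444 m

Graham's law gives d_HBr/d_NH₃ = rate_HBr/rate_NH₃ = √(M_NH₃/M_HBr) = √(17.03/80.91) = 0.4588.
With d_HBr + d_NH₃ = 0.777 m, d_NH₃ = 0.777/(1 + 0.4588) = 0.5326 m.
d_HBr = 0.777 − 0.5326 = 0.2444 m.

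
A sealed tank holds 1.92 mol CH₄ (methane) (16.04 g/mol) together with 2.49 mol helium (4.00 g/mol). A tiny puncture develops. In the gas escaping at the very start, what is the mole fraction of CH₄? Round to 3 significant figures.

Rate_i ∝ x_i/√M_i (Graham's law weighted by mole fraction), so the effusate composition follows n_i/√M_i.
x_CH₄(eff) = (n_CH₄/√M_CH₄) / (n_CH₄/√M_CH₄ + n_He/√M_He)
= (1.92/√16.04) / (1.92/√16.04 + 2.49/√4.00) = 0.4794/(0.4794 + 1.245) = 0.278.

0.278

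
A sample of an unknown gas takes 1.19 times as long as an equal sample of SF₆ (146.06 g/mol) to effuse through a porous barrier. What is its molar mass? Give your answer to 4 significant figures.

Graham's law gives t_X/t_SF₆ = √(M_X/M_SF₆).
1.19 = √(M_X/146.06)
M_X = 146.06 × 1.19² = 146.06 × 1.416 = 206.8 g/mol

206.8 g/mol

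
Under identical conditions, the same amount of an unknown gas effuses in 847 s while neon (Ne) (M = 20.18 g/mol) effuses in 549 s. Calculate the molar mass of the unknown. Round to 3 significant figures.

From Graham's law, t_X/t_Ne = √(M_X/M_Ne).
847/549 = 1.543 = √(M_X/20.18)
M_X = 20.18 × 1.543² = 20.18 × 2.380 = 48.0 g/mol

48.0 g/mol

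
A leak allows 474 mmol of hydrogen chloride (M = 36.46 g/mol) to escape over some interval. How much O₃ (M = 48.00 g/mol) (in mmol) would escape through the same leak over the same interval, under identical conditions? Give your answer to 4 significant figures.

413.1 mmol

From Graham's law, rate_O₃/rate_HCl = √(M_HCl/M_O₃) = √(36.46/48.00) = √0.7596 = 0.8715.
So the amount for O₃ is 474 × 0.8715 = 413.1 mmol.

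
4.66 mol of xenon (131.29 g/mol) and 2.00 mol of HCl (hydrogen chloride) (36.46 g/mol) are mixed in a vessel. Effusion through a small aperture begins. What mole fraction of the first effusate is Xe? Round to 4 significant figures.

0.5511

Each component's effusion rate ∝ (its partial pressure)·(1/√M) ∝ n_i/√M_i.
Mole fraction of Xe in the effusate = (n_Xe/√M_Xe) / (n_Xe/√M_Xe + n_HCl/√M_HCl)
= (4.66/√131.29) / (4.66/√131.29 + 2.00/√36.46) = 0.4067/(0.4067 + 0.3312) = 0.5511.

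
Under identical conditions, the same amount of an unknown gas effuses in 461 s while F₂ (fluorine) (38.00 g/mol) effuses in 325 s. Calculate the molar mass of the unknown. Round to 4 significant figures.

By Graham's law, t_X/t_F₂ = √(M_X/M_F₂).
461/325 = 1.418 = √(M_X/38.00)
M_X = 38.00 × 1.418² = 38.00 × 2.012 = 76.46 g/mol

76.46 g/mol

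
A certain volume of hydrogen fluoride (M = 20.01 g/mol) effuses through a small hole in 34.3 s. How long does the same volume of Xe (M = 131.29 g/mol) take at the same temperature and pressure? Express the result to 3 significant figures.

By Graham's law, t_Xe/t_HF = √(M_Xe/M_HF) = √(131.29/20.01) = √6.561 = 2.561.
So the time for Xe is 34.3 × 2.561 = 87.9 s.

87.9 s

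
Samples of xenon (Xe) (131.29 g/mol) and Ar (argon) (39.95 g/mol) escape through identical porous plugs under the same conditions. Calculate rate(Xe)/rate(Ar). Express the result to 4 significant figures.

Since effusion rate ∝ 1/√M, rate_Xe/rate_Ar = √(M_Ar/M_Xe) = √(39.95/131.29) = √0.3043 = 0.5516.

0.5516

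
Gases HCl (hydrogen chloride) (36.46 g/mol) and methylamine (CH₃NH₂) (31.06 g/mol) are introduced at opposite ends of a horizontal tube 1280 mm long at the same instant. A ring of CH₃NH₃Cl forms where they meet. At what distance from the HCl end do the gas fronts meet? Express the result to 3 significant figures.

Distances travelled in equal time are proportional to diffusion rates, so d_HCl/d_CH₃NH₂ = √(M_CH₃NH₂/M_HCl) = √(31.06/36.46) = 0.9230.
With d_HCl + d_CH₃NH₂ = 1280 mm, d_CH₃NH₂ = 1280/(1 + 0.9230) = 665.6 mm.
d_HCl = 1280 − 665.6 = 614 mm.

614 mm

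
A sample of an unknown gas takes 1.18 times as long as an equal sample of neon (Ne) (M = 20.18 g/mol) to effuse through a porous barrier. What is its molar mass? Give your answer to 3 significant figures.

28.1 g/mol

By Graham's law, t_X/t_Ne = √(M_X/M_Ne).
1.18 = √(M_X/20.18)
M_X = 20.18 × 1.18² = 20.18 × 1.392 = 28.1 g/mol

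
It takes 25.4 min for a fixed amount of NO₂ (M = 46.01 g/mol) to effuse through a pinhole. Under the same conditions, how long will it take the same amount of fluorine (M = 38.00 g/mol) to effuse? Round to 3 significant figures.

Graham's law gives t_F₂/t_NO₂ = √(M_F₂/M_NO₂) = √(38.00/46.01) = √0.8259 = 0.9088.
So the time for F₂ is 25.4 × 0.9088 = 23.1 min.

23.1 min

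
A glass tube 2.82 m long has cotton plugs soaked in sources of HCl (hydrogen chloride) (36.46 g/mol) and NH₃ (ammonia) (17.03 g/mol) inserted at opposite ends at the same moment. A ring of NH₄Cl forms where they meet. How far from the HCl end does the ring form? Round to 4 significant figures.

1.145 m

Graham's law gives d_HCl/d_NH₃ = rate_HCl/rate_NH₃ = √(M_NH₃/M_HCl) = √(17.03/36.46) = 0.6834.
With d_HCl + d_NH₃ = 2.82 m, d_NH₃ = 2.82/(1 + 0.6834) = 1.675 m.
d_HCl = 2.82 − 1.675 = 1.145 m.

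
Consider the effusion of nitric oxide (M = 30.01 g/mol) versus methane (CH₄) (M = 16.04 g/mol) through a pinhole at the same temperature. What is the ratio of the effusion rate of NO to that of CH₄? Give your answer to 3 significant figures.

Using Graham's law: rate_NO/rate_CH₄ = √(M_CH₄/M_NO) = √(16.04/30.01) = √0.5345 = 0.731.

0.731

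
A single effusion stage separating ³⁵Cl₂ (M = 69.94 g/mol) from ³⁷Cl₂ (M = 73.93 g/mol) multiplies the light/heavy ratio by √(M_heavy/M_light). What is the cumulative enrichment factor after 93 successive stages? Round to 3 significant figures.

Each stage multiplies the ratio by α = √(73.93/69.94), so after 93 stages the overall factor is α^93 = (73.93/69.94)^(93/2).
= 1.05705^(93/2) = 13.2.

13.2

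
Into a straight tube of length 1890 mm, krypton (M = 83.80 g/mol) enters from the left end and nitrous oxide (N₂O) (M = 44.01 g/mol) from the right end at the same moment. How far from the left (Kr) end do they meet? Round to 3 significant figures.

794 mm

Distances travelled in equal time are proportional to diffusion rates, so d_Kr/d_N₂O = √(M_N₂O/M_Kr) = √(44.01/83.80) = 0.7247.
With d_Kr + d_N₂O = 1890 mm, d_N₂O = 1890/(1 + 0.7247) = 1096 mm.
d_Kr = 1890 − 1096 = 794 mm.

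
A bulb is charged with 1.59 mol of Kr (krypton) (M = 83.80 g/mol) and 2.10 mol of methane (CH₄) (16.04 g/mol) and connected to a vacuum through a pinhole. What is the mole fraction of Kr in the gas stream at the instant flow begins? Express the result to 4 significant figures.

Rate_i ∝ x_i/√M_i (Graham's law weighted by mole fraction), so the effusate composition follows n_i/√M_i.
Mole fraction of Kr in the effusate = (n_Kr/√M_Kr) / (n_Kr/√M_Kr + n_CH₄/√M_CH₄)
= (1.59/√83.80) / (1.59/√83.80 + 2.10/√16.04) = 0.1737/(0.1737 + 0.5243) = 0.2488.

0.2488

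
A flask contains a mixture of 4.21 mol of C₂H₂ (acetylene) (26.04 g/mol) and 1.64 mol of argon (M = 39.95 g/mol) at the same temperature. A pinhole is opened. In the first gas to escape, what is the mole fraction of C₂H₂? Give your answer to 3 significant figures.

Each component's effusion rate ∝ (its partial pressure)·(1/√M) ∝ n_i/√M_i.
Mole fraction of C₂H₂ in the effusate = (n_C₂H₂/√M_C₂H₂) / (n_C₂H₂/√M_C₂H₂ + n_Ar/√M_Ar)
= (4.21/√26.04) / (4.21/√26.04 + 1.64/√39.95) = 0.8250/(0.8250 + 0.2595) = 0.761.

0.761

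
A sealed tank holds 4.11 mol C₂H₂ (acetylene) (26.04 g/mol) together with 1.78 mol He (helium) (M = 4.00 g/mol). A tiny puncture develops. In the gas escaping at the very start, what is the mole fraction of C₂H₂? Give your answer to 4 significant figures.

0.4751

Effusion rate of each component ∝ n_i/√M_i (partial pressure × 1/√M).
x_C₂H₂(eff) = (n_C₂H₂/√M_C₂H₂) / (n_C₂H₂/√M_C₂H₂ + n_He/√M_He)
= (4.11/√26.04) / (4.11/√26.04 + 1.78/√4.00) = 0.8054/(0.8054 + 0.8900) = 0.4751.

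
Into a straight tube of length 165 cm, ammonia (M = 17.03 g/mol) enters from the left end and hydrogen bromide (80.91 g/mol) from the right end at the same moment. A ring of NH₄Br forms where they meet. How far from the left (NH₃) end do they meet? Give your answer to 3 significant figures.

Distances travelled in equal time are proportional to diffusion rates, so d_NH₃/d_HBr = √(M_HBr/M_NH₃) = √(80.91/17.03) = 2.180.
With d_NH₃ + d_HBr = 165 cm, d_HBr = 165/(1 + 2.180) = 51.89 cm.
d_NH₃ = 165 − 51.89 = 113 cm.

113 cm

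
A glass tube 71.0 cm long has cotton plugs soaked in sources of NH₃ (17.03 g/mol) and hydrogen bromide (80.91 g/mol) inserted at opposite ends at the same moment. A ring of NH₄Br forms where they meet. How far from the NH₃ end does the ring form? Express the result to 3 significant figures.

Graham's law gives d_NH₃/d_HBr = rate_NH₃/rate_HBr = √(M_HBr/M_NH₃) = √(80.91/17.03) = 2.180.
With d_NH₃ + d_HBr = 71.0 cm, d_HBr = 71.0/(1 + 2.180) = 22.33 cm.
d_NH₃ = 71.0 − 22.33 = 48.7 cm.

48.7 cm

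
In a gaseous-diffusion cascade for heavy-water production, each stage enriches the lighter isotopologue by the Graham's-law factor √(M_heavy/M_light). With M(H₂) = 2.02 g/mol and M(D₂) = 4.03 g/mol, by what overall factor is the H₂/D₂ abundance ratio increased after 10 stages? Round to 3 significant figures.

31.6

Each stage multiplies the ratio by α = √(4.03/2.02), so after 10 stages the overall factor is α^10 = (4.03/2.02)^(10/2).
= 1.99505^5 = 31.6.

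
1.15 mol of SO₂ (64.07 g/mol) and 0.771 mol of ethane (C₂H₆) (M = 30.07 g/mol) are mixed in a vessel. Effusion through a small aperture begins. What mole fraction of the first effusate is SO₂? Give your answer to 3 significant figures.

0.505

Effusion rate of each component ∝ n_i/√M_i (partial pressure × 1/√M).
So x_SO₂ in the escaping gas = (n_SO₂/√M_SO₂) / Σ(n_i/√M_i)
= (1.15/√64.07) / (1.15/√64.07 + 0.771/√30.07) = 0.1437/(0.1437 + 0.1406) = 0.505.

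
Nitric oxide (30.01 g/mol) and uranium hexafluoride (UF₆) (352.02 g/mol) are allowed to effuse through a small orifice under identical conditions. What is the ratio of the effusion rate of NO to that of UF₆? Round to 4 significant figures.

3.425

Graham's law gives rate_NO/rate_UF₆ = √(M_UF₆/M_NO) = √(352.02/30.01) = √11.73 = 3.425.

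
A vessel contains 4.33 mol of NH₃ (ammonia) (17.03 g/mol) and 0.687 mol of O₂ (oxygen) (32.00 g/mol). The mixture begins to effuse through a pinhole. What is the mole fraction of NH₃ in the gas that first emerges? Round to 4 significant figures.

Each component's effusion rate ∝ (its partial pressure)·(1/√M) ∝ n_i/√M_i.
Mole fraction of NH₃ in the effusate = (n_NH₃/√M_NH₃) / (n_NH₃/√M_NH₃ + n_O₂/√M_O₂)
= (4.33/√17.03) / (4.33/√17.03 + 0.687/√32.00) = 1.049/(1.049 + 0.1214) = 0.8963.

0.8963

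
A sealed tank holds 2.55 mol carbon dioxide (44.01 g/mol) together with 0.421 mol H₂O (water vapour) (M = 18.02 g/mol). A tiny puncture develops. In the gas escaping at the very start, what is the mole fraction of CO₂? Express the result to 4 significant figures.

The effusion rate of species i is ∝ p_i/√M_i ∝ n_i/√M_i.
Mole fraction of CO₂ in the effusate = (n_CO₂/√M_CO₂) / (n_CO₂/√M_CO₂ + n_H₂O/√M_H₂O)
= (2.55/√44.01) / (2.55/√44.01 + 0.421/√18.02) = 0.3844/(0.3844 + 0.09918) = 0.7949.

0.7949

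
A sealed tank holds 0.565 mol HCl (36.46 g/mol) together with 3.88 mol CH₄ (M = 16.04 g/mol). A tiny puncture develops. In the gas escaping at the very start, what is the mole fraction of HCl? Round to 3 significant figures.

0.0881

Each component's effusion rate ∝ (its partial pressure)·(1/√M) ∝ n_i/√M_i.
Mole fraction of HCl in the effusate = (n_HCl/√M_HCl) / (n_HCl/√M_HCl + n_CH₄/√M_CH₄)
= (0.565/√36.46) / (0.565/√36.46 + 3.88/√16.04) = 0.09357/(0.09357 + 0.9688) = 0.0881.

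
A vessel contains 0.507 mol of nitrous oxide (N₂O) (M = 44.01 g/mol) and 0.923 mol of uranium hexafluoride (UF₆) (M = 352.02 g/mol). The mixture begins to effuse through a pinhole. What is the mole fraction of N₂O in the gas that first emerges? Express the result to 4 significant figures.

Each component's effusion rate ∝ (its partial pressure)·(1/√M) ∝ n_i/√M_i.
So x_N₂O in the escaping gas = (n_N₂O/√M_N₂O) / Σ(n_i/√M_i)
= (0.507/√44.01) / (0.507/√44.01 + 0.923/√352.02) = 0.07642/(0.07642 + 0.04919) = 0.6084.

0.6084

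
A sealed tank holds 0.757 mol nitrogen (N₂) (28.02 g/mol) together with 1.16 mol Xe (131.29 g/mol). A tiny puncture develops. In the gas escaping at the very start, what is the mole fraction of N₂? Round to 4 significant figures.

Effusion rate of each component ∝ n_i/√M_i (partial pressure × 1/√M).
Mole fraction of N₂ in the effusate = (n_N₂/√M_N₂) / (n_N₂/√M_N₂ + n_Xe/√M_Xe)
= (0.757/√28.02) / (0.757/√28.02 + 1.16/√131.29) = 0.1430/(0.1430 + 0.1012) = 0.5855.

0.5855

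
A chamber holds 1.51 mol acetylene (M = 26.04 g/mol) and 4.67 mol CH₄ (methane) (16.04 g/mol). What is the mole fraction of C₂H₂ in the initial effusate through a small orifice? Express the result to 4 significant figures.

Effusion rate of each component ∝ n_i/√M_i (partial pressure × 1/√M).
So x_C₂H₂ in the escaping gas = (n_C₂H₂/√M_C₂H₂) / Σ(n_i/√M_i)
= (1.51/√26.04) / (1.51/√26.04 + 4.67/√16.04) = 0.2959/(0.2959 + 1.166) = 0.2024.

0.2024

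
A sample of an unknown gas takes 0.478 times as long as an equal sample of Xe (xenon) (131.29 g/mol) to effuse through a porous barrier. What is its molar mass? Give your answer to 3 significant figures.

Since effusion rate ∝ 1/√M, t_X/t_Xe = √(M_X/M_Xe).
0.478 = √(M_X/131.29)
M_X = 131.29 × 0.478² = 131.29 × 0.2285 = 30.0 g/mol

30.0 g/mol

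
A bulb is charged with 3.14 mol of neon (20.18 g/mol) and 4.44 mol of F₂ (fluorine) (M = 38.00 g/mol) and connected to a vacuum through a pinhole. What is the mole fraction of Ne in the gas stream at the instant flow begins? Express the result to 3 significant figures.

0.493

Each component's effusion rate ∝ (its partial pressure)·(1/√M) ∝ n_i/√M_i.
x_Ne(eff) = (n_Ne/√M_Ne) / (n_Ne/√M_Ne + n_F₂/√M_F₂)
= (3.14/√20.18) / (3.14/√20.18 + 4.44/√38.00) = 0.6990/(0.6990 + 0.7203) = 0.493.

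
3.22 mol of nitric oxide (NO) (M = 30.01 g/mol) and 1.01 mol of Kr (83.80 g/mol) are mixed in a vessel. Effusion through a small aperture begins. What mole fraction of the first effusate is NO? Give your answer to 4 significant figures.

0.8420

Effusion rate of each component ∝ n_i/√M_i (partial pressure × 1/√M).
So x_NO in the escaping gas = (n_NO/√M_NO) / Σ(n_i/√M_i)
= (3.22/√30.01) / (3.22/√30.01 + 1.01/√83.80) = 0.5878/(0.5878 + 0.1103) = 0.8420.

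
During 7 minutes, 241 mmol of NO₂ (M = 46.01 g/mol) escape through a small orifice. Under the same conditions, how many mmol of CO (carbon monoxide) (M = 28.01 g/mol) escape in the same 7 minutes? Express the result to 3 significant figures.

Graham's law gives rate_CO/rate_NO₂ = √(M_NO₂/M_CO) = √(46.01/28.01) = √1.643 = 1.282.
So the amount for CO is 241 × 1.282 = 309 mmol.

309 mmol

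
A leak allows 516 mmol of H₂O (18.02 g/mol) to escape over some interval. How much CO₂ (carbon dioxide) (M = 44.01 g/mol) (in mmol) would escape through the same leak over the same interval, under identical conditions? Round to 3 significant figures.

Using Graham's law: rate_CO₂/rate_H₂O = √(M_H₂O/M_CO₂) = √(18.02/44.01) = √0.4095 = 0.6399.
So the amount for CO₂ is 516 × 0.6399 = 330 mmol.

330 mmol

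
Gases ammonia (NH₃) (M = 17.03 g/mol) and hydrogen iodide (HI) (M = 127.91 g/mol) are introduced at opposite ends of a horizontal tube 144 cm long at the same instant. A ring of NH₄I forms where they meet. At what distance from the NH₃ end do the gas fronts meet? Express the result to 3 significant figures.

106 cm

Distances travelled in equal time are proportional to diffusion rates, so d_NH₃/d_HI = √(M_HI/M_NH₃) = √(127.91/17.03) = 2.741.
With d_NH₃ + d_HI = 144 cm, d_HI = 144/(1 + 2.741) = 38.50 cm.
d_NH₃ = 144 − 38.50 = 106 cm.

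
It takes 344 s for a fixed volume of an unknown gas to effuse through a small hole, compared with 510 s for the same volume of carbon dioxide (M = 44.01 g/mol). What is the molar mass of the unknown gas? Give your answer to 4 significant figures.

Using Graham's law: t_X/t_CO₂ = √(M_X/M_CO₂).
344/510 = 0.6745 = √(M_X/44.01)
M_X = 44.01 × 0.6745² = 44.01 × 0.4550 = 20.02 g/mol

20.02 g/mol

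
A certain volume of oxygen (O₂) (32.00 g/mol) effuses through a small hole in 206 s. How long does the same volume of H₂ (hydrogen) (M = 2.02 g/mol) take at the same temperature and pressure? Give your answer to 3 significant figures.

Since effusion rate ∝ 1/√M, t_H₂/t_O₂ = √(M_H₂/M_O₂) = √(2.02/32.00) = √0.06313 = 0.2512.
So the time for H₂ is 206 × 0.2512 = 51.8 s.

51.8 s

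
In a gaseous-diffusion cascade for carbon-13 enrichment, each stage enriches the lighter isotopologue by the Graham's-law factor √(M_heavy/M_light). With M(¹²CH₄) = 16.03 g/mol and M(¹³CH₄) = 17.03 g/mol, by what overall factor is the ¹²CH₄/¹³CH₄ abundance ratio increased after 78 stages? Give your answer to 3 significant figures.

After 78 stages the ratio has grown by (√(17.03/16.03))^78 = (17.03/16.03)^(78/2).
= 1.06238^39 = 10.6.

10.6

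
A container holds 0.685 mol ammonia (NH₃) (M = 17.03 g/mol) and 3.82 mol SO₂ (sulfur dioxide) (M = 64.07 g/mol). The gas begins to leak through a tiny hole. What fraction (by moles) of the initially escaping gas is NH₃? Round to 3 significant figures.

0.258

Rate_i ∝ x_i/√M_i (Graham's law weighted by mole fraction), so the effusate composition follows n_i/√M_i.
Mole fraction of NH₃ in the effusate = (n_NH₃/√M_NH₃) / (n_NH₃/√M_NH₃ + n_SO₂/√M_SO₂)
= (0.685/√17.03) / (0.685/√17.03 + 3.82/√64.07) = 0.1660/(0.1660 + 0.4772) = 0.258.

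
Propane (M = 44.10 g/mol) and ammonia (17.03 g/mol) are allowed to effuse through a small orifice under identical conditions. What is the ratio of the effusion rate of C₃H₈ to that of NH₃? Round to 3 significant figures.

By Graham's law, rate_C₃H₈/rate_NH₃ = √(M_NH₃/M_C₃H₈) = √(17.03/44.10) = √0.3862 = 0.621.

0.621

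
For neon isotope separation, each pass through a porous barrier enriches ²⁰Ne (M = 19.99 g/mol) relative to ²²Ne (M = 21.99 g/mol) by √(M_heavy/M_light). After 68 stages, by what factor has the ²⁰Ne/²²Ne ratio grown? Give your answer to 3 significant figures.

Overall factor = α^68 with α = √(21.99/19.99), i.e. (21.99/19.99)^(68/2).
= 1.10005^34 = 25.6.

25.6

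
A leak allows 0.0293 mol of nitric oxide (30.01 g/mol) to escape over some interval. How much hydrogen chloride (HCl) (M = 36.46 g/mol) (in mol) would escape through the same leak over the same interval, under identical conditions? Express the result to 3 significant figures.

By Graham's law, rate_HCl/rate_NO = √(M_NO/M_HCl) = √(30.01/36.46) = √0.8231 = 0.9072.
So the amount for HCl is 0.0293 × 0.9072 = 0.0266 mol.

0.0266 mol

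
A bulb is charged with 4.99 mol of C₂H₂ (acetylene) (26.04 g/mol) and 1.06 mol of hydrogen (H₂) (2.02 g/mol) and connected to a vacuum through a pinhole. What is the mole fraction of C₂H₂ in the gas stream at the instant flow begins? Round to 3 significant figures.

0.567

The effusion rate of species i is ∝ p_i/√M_i ∝ n_i/√M_i.
x_C₂H₂(eff) = (n_C₂H₂/√M_C₂H₂) / (n_C₂H₂/√M_C₂H₂ + n_H₂/√M_H₂)
= (4.99/√26.04) / (4.99/√26.04 + 1.06/√2.02) = 0.9779/(0.9779 + 0.7458) = 0.567.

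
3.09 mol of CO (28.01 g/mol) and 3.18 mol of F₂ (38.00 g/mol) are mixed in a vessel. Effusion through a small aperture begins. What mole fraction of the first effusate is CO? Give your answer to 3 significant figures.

0.531

The effusion rate of species i is ∝ p_i/√M_i ∝ n_i/√M_i.
x_CO(eff) = (n_CO/√M_CO) / (n_CO/√M_CO + n_F₂/√M_F₂)
= (3.09/√28.01) / (3.09/√28.01 + 3.18/√38.00) = 0.5839/(0.5839 + 0.5159) = 0.531.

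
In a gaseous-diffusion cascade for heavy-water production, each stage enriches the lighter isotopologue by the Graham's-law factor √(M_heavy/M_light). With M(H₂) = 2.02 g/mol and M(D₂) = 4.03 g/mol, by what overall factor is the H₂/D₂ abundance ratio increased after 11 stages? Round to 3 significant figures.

Each stage multiplies the ratio by α = √(4.03/2.02), so after 11 stages the overall factor is α^11 = (4.03/2.02)^(11/2).
= 1.99505^(11/2) = 44.6.

44.6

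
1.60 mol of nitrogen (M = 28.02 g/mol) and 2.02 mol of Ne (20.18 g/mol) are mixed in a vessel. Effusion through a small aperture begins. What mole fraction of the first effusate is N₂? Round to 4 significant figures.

0.4020

Rate_i ∝ x_i/√M_i (Graham's law weighted by mole fraction), so the effusate composition follows n_i/√M_i.
x_N₂(eff) = (n_N₂/√M_N₂) / (n_N₂/√M_N₂ + n_Ne/√M_Ne)
= (1.60/√28.02) / (1.60/√28.02 + 2.02/√20.18) = 0.3023/(0.3023 + 0.4497) = 0.4020.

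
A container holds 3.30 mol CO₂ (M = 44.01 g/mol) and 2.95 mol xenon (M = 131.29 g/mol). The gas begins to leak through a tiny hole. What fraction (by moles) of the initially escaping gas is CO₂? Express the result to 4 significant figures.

Effusion rate of each component ∝ n_i/√M_i (partial pressure × 1/√M).
So x_CO₂ in the escaping gas = (n_CO₂/√M_CO₂) / Σ(n_i/√M_i)
= (3.30/√44.01) / (3.30/√44.01 + 2.95/√131.29) = 0.4974/(0.4974 + 0.2575) = 0.6589.

0.6589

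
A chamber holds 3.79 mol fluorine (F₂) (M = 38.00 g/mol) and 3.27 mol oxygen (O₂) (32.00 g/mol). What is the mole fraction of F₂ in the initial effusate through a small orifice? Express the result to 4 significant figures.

Rate_i ∝ x_i/√M_i (Graham's law weighted by mole fraction), so the effusate composition follows n_i/√M_i.
x_F₂(eff) = (n_F₂/√M_F₂) / (n_F₂/√M_F₂ + n_O₂/√M_O₂)
= (3.79/√38.00) / (3.79/√38.00 + 3.27/√32.00) = 0.6148/(0.6148 + 0.5781) = 0.5154.

0.5154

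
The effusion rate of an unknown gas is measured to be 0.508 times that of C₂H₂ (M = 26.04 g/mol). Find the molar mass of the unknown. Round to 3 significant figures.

101 g/mol

Using Graham's law: rate_X/rate_C₂H₂ = √(M_C₂H₂/M_X).
0.508 = √(26.04/M_X)
M_X = 26.04 / 0.508² = 26.04 / 0.2581 = 101 g/mol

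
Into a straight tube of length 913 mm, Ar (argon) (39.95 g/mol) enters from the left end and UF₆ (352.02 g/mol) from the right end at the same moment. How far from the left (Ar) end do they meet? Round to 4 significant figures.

682.9 mm

The fronts meet when d_Ar + d_UF₆ = L with d_Ar/d_UF₆ = √(M_UF₆/M_Ar) (Graham's law). Here √(M_UF₆/M_Ar) = √(352.02/39.95) = 2.968.
With d_Ar + d_UF₆ = 913 mm, d_UF₆ = 913/(1 + 2.968) = 230.1 mm.
d_Ar = 913 − 230.1 = 682.9 mm.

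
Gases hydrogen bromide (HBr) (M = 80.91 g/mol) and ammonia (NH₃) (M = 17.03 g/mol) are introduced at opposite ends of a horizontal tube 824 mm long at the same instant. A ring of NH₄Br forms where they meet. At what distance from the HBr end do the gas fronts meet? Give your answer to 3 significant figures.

259 mm

Graham's law gives d_HBr/d_NH₃ = rate_HBr/rate_NH₃ = √(M_NH₃/M_HBr) = √(17.03/80.91) = 0.4588.
With d_HBr + d_NH₃ = 824 mm, d_NH₃ = 824/(1 + 0.4588) = 564.9 mm.
d_HBr = 824 − 564.9 = 259 mm.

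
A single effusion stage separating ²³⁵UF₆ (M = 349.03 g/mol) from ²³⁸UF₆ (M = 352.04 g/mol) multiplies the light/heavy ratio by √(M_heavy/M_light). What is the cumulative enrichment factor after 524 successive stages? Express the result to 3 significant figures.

After 524 stages the ratio has grown by (√(352.04/349.03))^524 = (352.04/349.03)^(524/2).
= 1.00862^262 = 9.49.

9.49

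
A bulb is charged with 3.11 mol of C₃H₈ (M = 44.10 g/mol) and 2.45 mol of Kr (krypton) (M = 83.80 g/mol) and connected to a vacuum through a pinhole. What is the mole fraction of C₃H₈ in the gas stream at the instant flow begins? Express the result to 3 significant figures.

The effusion rate of species i is ∝ p_i/√M_i ∝ n_i/√M_i.
So x_C₃H₈ in the escaping gas = (n_C₃H₈/√M_C₃H₈) / Σ(n_i/√M_i)
= (3.11/√44.10) / (3.11/√44.10 + 2.45/√83.80) = 0.4683/(0.4683 + 0.2676) = 0.636.

0.636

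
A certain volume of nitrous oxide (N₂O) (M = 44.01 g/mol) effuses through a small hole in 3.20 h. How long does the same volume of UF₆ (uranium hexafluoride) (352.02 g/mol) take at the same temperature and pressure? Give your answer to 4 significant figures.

9.050 h

Graham's law gives t_UF₆/t_N₂O = √(M_UF₆/M_N₂O) = √(352.02/44.01) = √7.999 = 2.828.
So the time for UF₆ is 3.20 × 2.828 = 9.050 h.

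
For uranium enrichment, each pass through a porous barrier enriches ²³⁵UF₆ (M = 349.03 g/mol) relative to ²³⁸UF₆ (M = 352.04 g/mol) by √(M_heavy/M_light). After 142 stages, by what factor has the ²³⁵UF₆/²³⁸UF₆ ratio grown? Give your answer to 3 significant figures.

Each stage multiplies the ratio by α = √(352.04/349.03), so after 142 stages the overall factor is α^142 = (352.04/349.03)^(142/2).
= 1.00862^71 = 1.84.

1.84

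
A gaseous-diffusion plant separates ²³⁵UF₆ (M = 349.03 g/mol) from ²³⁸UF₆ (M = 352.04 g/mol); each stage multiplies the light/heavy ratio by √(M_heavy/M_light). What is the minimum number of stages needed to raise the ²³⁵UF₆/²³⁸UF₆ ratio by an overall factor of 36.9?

841

Per stage α = (352.04/349.03)^(1/2) = 1.00862^0.5, giving ln α = 0.004293.
Need α^N ≥ 36.9 ⇒ N ≥ ln(36.9) / ln α = 3.608 / 0.004293 = 840.40.
Rounding up, N = 841 stages.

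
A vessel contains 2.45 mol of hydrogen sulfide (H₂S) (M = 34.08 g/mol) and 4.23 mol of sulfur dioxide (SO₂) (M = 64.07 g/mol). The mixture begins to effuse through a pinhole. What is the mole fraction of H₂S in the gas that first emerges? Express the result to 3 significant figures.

0.443

Each component's effusion rate ∝ (its partial pressure)·(1/√M) ∝ n_i/√M_i.
x_H₂S(eff) = (n_H₂S/√M_H₂S) / (n_H₂S/√M_H₂S + n_SO₂/√M_SO₂)
= (2.45/√34.08) / (2.45/√34.08 + 4.23/√64.07) = 0.4197/(0.4197 + 0.5285) = 0.443.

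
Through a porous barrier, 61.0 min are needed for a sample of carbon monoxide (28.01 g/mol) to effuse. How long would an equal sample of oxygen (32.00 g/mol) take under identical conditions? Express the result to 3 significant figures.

Using Graham's law: t_O₂/t_CO = √(M_O₂/M_CO) = √(32.00/28.01) = √1.142 = 1.069.
So the time for O₂ is 61.0 × 1.069 = 65.2 min.

65.2 min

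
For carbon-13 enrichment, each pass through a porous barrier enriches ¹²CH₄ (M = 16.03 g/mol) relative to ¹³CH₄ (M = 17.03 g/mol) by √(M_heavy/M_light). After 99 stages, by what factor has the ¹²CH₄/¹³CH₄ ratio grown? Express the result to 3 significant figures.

The single-stage factor is √(M_heavy/M_light), so 99 stages give [√(17.03/16.03)]^99 = (17.03/16.03)^(99/2).
= 1.06238^(99/2) = 20.0.

20.0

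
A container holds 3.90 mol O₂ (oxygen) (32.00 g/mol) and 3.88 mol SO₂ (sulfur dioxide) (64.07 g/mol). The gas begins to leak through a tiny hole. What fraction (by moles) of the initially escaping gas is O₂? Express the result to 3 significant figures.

Each component's effusion rate ∝ (its partial pressure)·(1/√M) ∝ n_i/√M_i.
x_O₂(eff) = (n_O₂/√M_O₂) / (n_O₂/√M_O₂ + n_SO₂/√M_SO₂)
= (3.90/√32.00) / (3.90/√32.00 + 3.88/√64.07) = 0.6894/(0.6894 + 0.4847) = 0.587.

0.587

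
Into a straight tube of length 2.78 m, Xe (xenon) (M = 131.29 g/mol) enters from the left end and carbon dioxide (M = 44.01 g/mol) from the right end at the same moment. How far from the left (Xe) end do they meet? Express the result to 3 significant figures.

In equal time, each gas travels a distance ∝ its rate ∝ 1/√M, so d_Xe/d_CO₂ = √(M_CO₂/M_Xe) = √(44.01/131.29) = 0.5790.
With d_Xe + d_CO₂ = 2.78 m, d_CO₂ = 2.78/(1 + 0.5790) = 1.761 m.
d_Xe = 2.78 − 1.761 = 1.02 m.

1.02 m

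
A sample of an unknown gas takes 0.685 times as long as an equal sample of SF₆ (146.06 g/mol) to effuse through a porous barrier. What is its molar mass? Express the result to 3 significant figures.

68.5 g/mol

By Graham's law, t_X/t_SF₆ = √(M_X/M_SF₆).
0.685 = √(M_X/146.06)
M_X = 146.06 × 0.685² = 146.06 × 0.4692 = 68.5 g/mol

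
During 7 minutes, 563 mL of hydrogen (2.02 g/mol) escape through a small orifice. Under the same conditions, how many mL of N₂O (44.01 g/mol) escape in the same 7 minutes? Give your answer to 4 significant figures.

From Graham's law, rate_N₂O/rate_H₂ = √(M_H₂/M_N₂O) = √(2.02/44.01) = √0.04590 = 0.2142.
So the volume for N₂O is 563 × 0.2142 = 120.6 mL.

120.6 mL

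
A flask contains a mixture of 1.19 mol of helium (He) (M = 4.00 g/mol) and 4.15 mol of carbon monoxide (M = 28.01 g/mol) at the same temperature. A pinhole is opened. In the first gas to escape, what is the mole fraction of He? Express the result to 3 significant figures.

Rate_i ∝ x_i/√M_i (Graham's law weighted by mole fraction), so the effusate composition follows n_i/√M_i.
So x_He in the escaping gas = (n_He/√M_He) / Σ(n_i/√M_i)
= (1.19/√4.00) / (1.19/√4.00 + 4.15/√28.01) = 0.5950/(0.5950 + 0.7841) = 0.431.

0.431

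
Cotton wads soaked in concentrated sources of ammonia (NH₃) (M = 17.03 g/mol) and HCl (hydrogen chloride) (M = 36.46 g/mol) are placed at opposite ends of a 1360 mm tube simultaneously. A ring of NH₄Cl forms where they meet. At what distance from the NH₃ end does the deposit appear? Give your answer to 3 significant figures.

808 mm

The fronts meet when d_NH₃ + d_HCl = L with d_NH₃/d_HCl = √(M_HCl/M_NH₃) (Graham's law). Here √(M_HCl/M_NH₃) = √(36.46/17.03) = 1.463.
With d_NH₃ + d_HCl = 1360 mm, d_HCl = 1360/(1 + 1.463) = 552.1 mm.
d_NH₃ = 1360 − 552.1 = 808 mm.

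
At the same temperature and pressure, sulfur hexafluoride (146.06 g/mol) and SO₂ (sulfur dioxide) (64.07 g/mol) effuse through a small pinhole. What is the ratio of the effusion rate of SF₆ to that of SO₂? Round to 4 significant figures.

0.6623

By Graham's law, rate_SF₆/rate_SO₂ = √(M_SO₂/M_SF₆) = √(64.07/146.06) = √0.4387 = 0.6623.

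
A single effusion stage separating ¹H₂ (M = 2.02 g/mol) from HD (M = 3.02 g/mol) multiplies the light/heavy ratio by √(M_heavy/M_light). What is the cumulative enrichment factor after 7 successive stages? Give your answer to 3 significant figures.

The single-stage factor is √(M_heavy/M_light), so 7 stages give [√(3.02/2.02)]^7 = (3.02/2.02)^(7/2).
= 1.49505^(7/2) = 4.09.

4.09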